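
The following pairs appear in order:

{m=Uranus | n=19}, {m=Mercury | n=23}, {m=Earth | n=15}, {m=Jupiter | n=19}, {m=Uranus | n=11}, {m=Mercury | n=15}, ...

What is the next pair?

M: repeats Uranus → Mercury → Earth → Jupiter, so Uranus, Mercury, Earth, Jupiter, Uranus, Mercury → Earth.
N goes 19, 23, 15, 19, 11, 15 → 7 (alternating steps +4, −8, +4, −8, …).
Combining the parts gives {m=Earth | n=7}.

{m=Earth | n=7}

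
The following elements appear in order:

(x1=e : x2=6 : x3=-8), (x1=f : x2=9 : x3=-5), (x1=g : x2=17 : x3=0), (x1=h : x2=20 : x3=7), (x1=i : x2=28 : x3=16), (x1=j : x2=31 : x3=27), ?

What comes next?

X1: e, f, g, h, i, j → k (letters move forward 1 place in the alphabet).
X2: alternating steps +3, +8, +3, +8, …; 6, 9, 17, 20, 28, 31 → 39.
For the x3, differences are 3, 5, 7, … (increasing by 2 each time): -8, -5, 0, 7, 16, 27 → 40.
Combining the parts gives (x1=k : x2=39 : x3=40).

(x1=k : x2=39 : x3=40)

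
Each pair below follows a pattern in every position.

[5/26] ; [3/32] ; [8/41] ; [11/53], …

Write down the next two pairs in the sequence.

[19/68], [30/86]

First coordinate — each term is the sum of the two before it: 5, 3, 8, 11 → 19 → 30.
Second coordinate: differences are 6, 9, 12, … (increasing by 3 each time); 26, 32, 41, 53 → 68 → 86.
Putting the parts together: [19/68] and then [30/86].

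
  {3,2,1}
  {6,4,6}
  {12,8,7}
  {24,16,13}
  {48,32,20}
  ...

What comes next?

{96,64,33}

First entry: 3, 6, 12, 24, 48 → 96 (×2 each step).
Second entry: 2, 4, 8, 16, 32 → 64 (×2 each step).
Third entry goes 1, 6, 7, 13, 20 → 33 (each term is the sum of the two before it).
So the next triple is {96,64,33}.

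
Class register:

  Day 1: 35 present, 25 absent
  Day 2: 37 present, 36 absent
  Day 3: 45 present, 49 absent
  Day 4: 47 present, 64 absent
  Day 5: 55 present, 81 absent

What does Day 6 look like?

57 present, 100 absent

Present: alternating steps +2, +8, +2, +8, …, so 35, 37, 45, 47, 55 → 57.
Absent — perfect squares: 5², 6², 7², …: 25, 36, 49, 64, 81 → 100.
So the next row is 57 present, 100 absent.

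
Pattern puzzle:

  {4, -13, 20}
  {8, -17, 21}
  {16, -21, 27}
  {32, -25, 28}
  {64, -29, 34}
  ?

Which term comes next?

First entry — ×2 each step: 4, 8, 16, 32, 64 → 128.
Second entry goes -13, -17, -21, -25, -29 → -33 (−4 each step).
Third entry — alternating steps +1, +6, +1, +6, …: 20, 21, 27, 28, 34 → 35.
Putting it together: {128, -33, 35}.

{128, -33, 35}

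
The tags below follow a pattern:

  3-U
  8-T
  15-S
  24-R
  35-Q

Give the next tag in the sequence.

48-P

First component goes 3, 8, 15, 24, 35 → 48 (differences are 5, 7, 9, … (increasing by 2 each time)).
For the letter, letters move back 1 place in the alphabet: U, T, S, R, Q → P.
So the next tag is 48-P.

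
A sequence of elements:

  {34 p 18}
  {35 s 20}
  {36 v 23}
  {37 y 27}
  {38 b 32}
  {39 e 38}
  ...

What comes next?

{40 h 45}

First entry: 34, 35, 36, 37, 38, 39 → 40 (+1 each step).
Letter: p, s, v, y, b, e → h (letters move forward 3 places in the alphabet, wrapping Z→A).
Third entry: 18, 20, 23, 27, 32, 38 → 45 (differences are 2, 3, 4, … (increasing by 1 each time)).
Combining the parts gives {40 h 45}.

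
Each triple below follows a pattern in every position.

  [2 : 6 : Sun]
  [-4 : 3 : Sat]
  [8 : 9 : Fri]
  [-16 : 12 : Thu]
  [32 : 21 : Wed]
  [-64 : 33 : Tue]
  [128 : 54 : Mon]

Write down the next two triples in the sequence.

[-256 : 87 : Sun], [512 : 141 : Sat]

First coordinate: ×(-2) each step; 2, -4, 8, -16, 32, -64, 128 → -256 → 512.
For the second coordinate, each term is the sum of the two before it: 6, 3, 9, 12, 21, 33, 54 → 87 → 141.
Day — runs backward through the weekdays Mon→Sun: Sun, Sat, Fri, Thu, Wed, Tue, Mon → Sun → Sat.
So the next two triples are [-256 : 87 : Sun] and [512 : 141 : Sat].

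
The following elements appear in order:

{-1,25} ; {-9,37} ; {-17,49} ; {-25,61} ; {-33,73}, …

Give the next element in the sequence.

{-41,85}

First coordinate: −8 each step, so -1, -9, -17, -25, -33 → -41.
Second coordinate goes 25, 37, 49, 61, 73 → 85 (+12 each step).
So the next element is {-41,85}.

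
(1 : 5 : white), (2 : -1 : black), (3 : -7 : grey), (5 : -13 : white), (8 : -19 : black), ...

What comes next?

(13 : -25 : grey)

First coordinate — each term is the sum of the two before it: 1, 2, 3, 5, 8 → 13.
Second coordinate: −6 each step; 5, -1, -7, -13, -19 → -25.
Shade: repeats white → black → grey; white, black, grey, white, black → grey.
Putting it together: (13 : -25 : grey).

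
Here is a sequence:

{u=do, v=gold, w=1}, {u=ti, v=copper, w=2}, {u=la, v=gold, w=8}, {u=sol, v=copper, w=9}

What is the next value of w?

W: alternating steps +1, +6, +1, +6, …; 1, 2, 8, 9 → 15.

15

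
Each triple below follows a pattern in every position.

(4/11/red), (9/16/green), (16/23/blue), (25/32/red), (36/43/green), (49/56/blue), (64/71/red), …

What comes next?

(81/88/green)

First entry goes 4, 9, 16, 25, 36, 49, 64 → 81 (perfect squares: 2², 3², 4², …).
Second entry: always 7 more than the first entry, so 11, 16, 23, 32, 43, 56, 71 → 88.
Colour: red, green, blue, red, green, blue, red → green (repeats red → green → blue).
Combining the parts gives (81/88/green).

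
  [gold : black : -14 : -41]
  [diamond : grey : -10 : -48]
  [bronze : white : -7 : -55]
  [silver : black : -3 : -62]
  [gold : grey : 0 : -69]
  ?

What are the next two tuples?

Rank goes gold, diamond, bronze, silver, gold → diamond → bronze (repeats gold → diamond → bronze → silver).
For the shade, repeats black → grey → white: black, grey, white, black, grey → white → black.
Third coordinate goes -14, -10, -7, -3, 0 → 4 → 7 (alternating steps +4, +3, +4, +3, …).
For the fourth coordinate, −7 each step: -41, -48, -55, -62, -69 → -76 → -83.
So the next two tuples are [diamond : white : 4 : -76] and [bronze : black : 7 : -83].

[diamond : white : 4 : -76], [bronze : black : 7 : -83]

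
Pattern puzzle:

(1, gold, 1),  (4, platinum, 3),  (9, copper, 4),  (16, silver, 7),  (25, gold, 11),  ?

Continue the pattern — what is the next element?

(36, platinum, 18)

For the first slot, perfect squares: 1², 2², 3², …: 1, 4, 9, 16, 25 → 36.
Metal: repeats gold → platinum → copper → silver; gold, platinum, copper, silver, gold → platinum.
Third slot: 1, 3, 4, 7, 11 → 18 (each term is the sum of the two before it).
Putting it together: (36, platinum, 18).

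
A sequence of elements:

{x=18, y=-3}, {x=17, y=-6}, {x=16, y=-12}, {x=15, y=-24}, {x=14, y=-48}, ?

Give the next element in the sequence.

{x=13, y=-96}

X goes 18, 17, 16, 15, 14 → 13 (−1 each step).
Y goes -3, -6, -12, -24, -48 → -96 (×2 each step).
Putting it together: {x=13, y=-96}.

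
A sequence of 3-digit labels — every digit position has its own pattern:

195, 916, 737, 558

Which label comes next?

First digit: −2 each step, mod 10; 1, 9, 7, 5 → 3.
For the second digit, +2 each step, mod 10: 9, 1, 3, 5 → 7.
Third digit goes 5, 6, 7, 8 → 9 (+1 each step, mod 10).
So the next label is 379.

379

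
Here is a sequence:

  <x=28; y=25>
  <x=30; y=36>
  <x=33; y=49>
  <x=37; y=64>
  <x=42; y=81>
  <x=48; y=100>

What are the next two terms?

<x=55; y=121>, <x=63; y=144>

X: differences are 2, 3, 4, … (increasing by 1 each time), so 28, 30, 33, 37, 42, 48 → 55 → 63.
For the y, perfect squares: 5², 6², 7², …: 25, 36, 49, 64, 81, 100 → 121 → 144.
So the next two terms are <x=55; y=121> and <x=63; y=144>.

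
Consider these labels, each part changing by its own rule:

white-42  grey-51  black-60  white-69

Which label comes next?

grey-78

Shade: white, grey, black, white → grey (repeats white → grey → black).
Second component: +9 each step; 42, 51, 60, 69 → 78.
Combining the parts gives grey-78.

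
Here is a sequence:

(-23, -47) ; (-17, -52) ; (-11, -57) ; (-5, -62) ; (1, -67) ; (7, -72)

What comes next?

(13, -77)

First part: -23, -17, -11, -5, 1, 7 → 13 (+6 each step).
Second part: −5 each step, so -47, -52, -57, -62, -67, -72 → -77.
Combining the parts gives (13, -77).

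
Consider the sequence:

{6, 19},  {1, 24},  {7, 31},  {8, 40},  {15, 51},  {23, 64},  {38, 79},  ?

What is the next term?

First part: each term is the sum of the two before it, so 6, 1, 7, 8, 15, 23, 38 → 61.
For the second part, differences are 5, 7, 9, … (increasing by 2 each time): 19, 24, 31, 40, 51, 64, 79 → 96.
Putting it together: {61, 96}.

{61, 96}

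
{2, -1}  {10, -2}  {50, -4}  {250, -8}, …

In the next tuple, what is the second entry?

-16

For the second entry, ×2 each step: -1, -2, -4, -8 → -16.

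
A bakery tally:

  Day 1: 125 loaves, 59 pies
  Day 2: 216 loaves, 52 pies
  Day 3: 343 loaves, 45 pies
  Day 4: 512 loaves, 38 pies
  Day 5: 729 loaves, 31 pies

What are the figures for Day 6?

Loaves: perfect cubes: 5³, 6³, 7³, …, so 125, 216, 343, 512, 729 → 1000.
Pies: −7 each step; 59, 52, 45, 38, 31 → 24.
Putting it together: 1000 loaves, 24 pies.

1000 loaves, 24 pies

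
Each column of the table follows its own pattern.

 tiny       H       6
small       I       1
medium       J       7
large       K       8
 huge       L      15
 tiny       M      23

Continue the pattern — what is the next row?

small  N  38

Size goes tiny, small, medium, large, huge, tiny → small (repeats tiny → small → medium → large → huge).
Letter goes H, I, J, K, L, M → N (letters move forward 1 place in the alphabet).
Third component: each term is the sum of the two before it; 6, 1, 7, 8, 15, 23 → 38.
So the next row is small  N  38.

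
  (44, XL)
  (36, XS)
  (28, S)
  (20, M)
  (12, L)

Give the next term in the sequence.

(4, XL)

First component: −8 each step, so 44, 36, 28, 20, 12 → 4.
For the size, runs through clothing sizes XS→XL: XL, XS, S, M, L → XL.
Combining the parts gives (4, XL).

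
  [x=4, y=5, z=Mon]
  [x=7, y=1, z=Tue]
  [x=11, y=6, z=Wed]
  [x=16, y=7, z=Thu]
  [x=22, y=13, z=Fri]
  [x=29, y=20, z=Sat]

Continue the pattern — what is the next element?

[x=37, y=33, z=Sun]

X: differences are 3, 4, 5, … (increasing by 1 each time), so 4, 7, 11, 16, 22, 29 → 37.
Y: each term is the sum of the two before it; 5, 1, 6, 7, 13, 20 → 33.
Z: runs through the weekdays Mon→Sun; Mon, Tue, Wed, Thu, Fri, Sat → Sun.
Putting it together: [x=37, y=33, z=Sun].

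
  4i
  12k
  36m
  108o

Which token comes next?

324q

First component goes 4, 12, 36, 108 → 324 (×3 each step).
Letter: i, k, m, o → q (letters move forward 2 places in the alphabet).
Putting it together: 324q.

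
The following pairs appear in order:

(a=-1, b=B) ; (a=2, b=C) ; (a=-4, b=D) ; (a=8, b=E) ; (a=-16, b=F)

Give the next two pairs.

A: ×(-2) each step, so -1, 2, -4, 8, -16 → 32 → -64.
B — letters move forward 1 place in the alphabet: B, C, D, E, F → G → H.
Putting the parts together: (a=32, b=G) and then (a=-64, b=H).

(a=32, b=G), (a=-64, b=H)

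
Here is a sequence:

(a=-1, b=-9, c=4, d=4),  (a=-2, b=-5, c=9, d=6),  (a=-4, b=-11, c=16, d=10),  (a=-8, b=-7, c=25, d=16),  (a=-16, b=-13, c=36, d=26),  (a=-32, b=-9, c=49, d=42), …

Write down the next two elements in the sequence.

(a=-64, b=-15, c=64, d=68), (a=-128, b=-11, c=81, d=110)

For the a, ×2 each step: -1, -2, -4, -8, -16, -32 → -64 → -128.
B: alternating steps +4, −6, +4, −6, …, so -9, -5, -11, -7, -13, -9 → -15 → -11.
C: perfect squares: 2², 3², 4², …; 4, 9, 16, 25, 36, 49 → 64 → 81.
D: 4, 6, 10, 16, 26, 42 → 68 → 110 (each term is the sum of the two before it).
So the next two elements are (a=-64, b=-15, c=64, d=68) and (a=-128, b=-11, c=81, d=110).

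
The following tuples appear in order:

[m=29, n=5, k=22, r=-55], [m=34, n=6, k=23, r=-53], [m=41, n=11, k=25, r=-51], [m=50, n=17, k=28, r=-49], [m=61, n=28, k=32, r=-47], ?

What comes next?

M goes 29, 34, 41, 50, 61 → 74 (differences are 5, 7, 9, … (increasing by 2 each time)).
For the n, each term is the sum of the two before it: 5, 6, 11, 17, 28 → 45.
K: 22, 23, 25, 28, 32 → 37 (differences are 1, 2, 3, … (increasing by 1 each time)).
R — +2 each step: -55, -53, -51, -49, -47 → -45.
Putting it together: [m=74, n=45, k=37, r=-45].

[m=74, n=45, k=37, r=-45]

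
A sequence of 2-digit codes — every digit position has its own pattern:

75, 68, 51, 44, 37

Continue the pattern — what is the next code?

For the first digit, −1 each step, mod 10: 7, 6, 5, 4, 3 → 2.
For the second digit, +3 each step, mod 10: 5, 8, 1, 4, 7 → 0.
So the next code is 20.

20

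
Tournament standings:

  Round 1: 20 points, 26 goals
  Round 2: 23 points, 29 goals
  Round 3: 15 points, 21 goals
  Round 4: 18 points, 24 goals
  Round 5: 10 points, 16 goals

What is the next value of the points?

13

Points goes 20, 23, 15, 18, 10 → 13 (alternating steps +3, −8, +3, −8, …).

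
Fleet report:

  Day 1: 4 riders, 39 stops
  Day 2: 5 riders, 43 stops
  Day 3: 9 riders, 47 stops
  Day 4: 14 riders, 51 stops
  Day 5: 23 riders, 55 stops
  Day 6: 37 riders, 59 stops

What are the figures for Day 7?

Riders — each term is the sum of the two before it: 4, 5, 9, 14, 23, 37 → 60.
Stops: +4 each step, so 39, 43, 47, 51, 55, 59 → 63.
So the next line is 60 riders, 63 stops.

60 riders, 63 stops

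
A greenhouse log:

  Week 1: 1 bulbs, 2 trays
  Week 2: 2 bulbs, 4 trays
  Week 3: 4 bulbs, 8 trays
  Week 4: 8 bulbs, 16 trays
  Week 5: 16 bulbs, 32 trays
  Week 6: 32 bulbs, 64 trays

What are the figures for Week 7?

Bulbs goes 1, 2, 4, 8, 16, 32 → 64 (×2 each step).
Trays: 2, 4, 8, 16, 32, 64 → 128 (always 2 × the bulbs).
So the next line is 64 bulbs, 128 trays.

64 bulbs, 128 trays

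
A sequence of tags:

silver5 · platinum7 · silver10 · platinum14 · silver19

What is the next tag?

Metal goes silver, platinum, silver, platinum, silver → platinum (alternates silver ↔ platinum).
Second component goes 5, 7, 10, 14, 19 → 25 (differences are 2, 3, 4, … (increasing by 1 each time)).
Combining the parts gives platinum25.

platinum25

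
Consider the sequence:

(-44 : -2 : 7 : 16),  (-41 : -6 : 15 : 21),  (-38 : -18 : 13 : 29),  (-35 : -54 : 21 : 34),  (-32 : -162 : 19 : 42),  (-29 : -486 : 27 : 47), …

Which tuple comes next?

First entry: +3 each step; -44, -41, -38, -35, -32, -29 → -26.
Second entry: ×3 each step; -2, -6, -18, -54, -162, -486 → -1458.
Third entry: alternating steps +8, −2, +8, −2, …; 7, 15, 13, 21, 19, 27 → 25.
Fourth entry goes 16, 21, 29, 34, 42, 47 → 55 (alternating steps +5, +8, +5, +8, …).
Putting it together: (-26 : -1458 : 25 : 55).

(-26 : -1458 : 25 : 55)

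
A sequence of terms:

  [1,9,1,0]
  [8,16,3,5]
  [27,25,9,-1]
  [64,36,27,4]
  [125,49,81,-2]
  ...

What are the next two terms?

[216,64,243,3], [343,81,729,-3]

First entry: perfect cubes: 1³, 2³, 3³, …; 1, 8, 27, 64, 125 → 216 → 343.
Second entry: 9, 16, 25, 36, 49 → 64 → 81 (perfect squares: 3², 4², 5², …).
For the third entry, ×3 each step: 1, 3, 9, 27, 81 → 243 → 729.
Fourth entry goes 0, 5, -1, 4, -2 → 3 → -3 (alternating steps +5, −6, +5, −6, …).
Putting the parts together: [216,64,243,3] and then [343,81,729,-3].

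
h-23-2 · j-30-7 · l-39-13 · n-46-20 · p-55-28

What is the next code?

For the letter, letters move forward 2 places in the alphabet: h, j, l, n, p → r.
For the second component, alternating steps +7, +9, +7, +9, …: 23, 30, 39, 46, 55 → 62.
Third component: differences are 5, 6, 7, … (increasing by 1 each time); 2, 7, 13, 20, 28 → 37.
So the next code is r-62-37.

r-62-37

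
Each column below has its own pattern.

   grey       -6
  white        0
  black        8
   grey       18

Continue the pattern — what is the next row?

For the shade, repeats grey → white → black: grey, white, black, grey → white.
Second component goes -6, 0, 8, 18 → 30 (differences are 6, 8, 10, … (increasing by 2 each time)).
Combining the parts gives white  30.

white  30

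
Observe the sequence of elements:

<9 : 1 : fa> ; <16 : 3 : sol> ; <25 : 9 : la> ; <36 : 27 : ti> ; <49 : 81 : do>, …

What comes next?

<64 : 243 : re>

First value goes 9, 16, 25, 36, 49 → 64 (perfect squares: 3², 4², 5², …).
For the second value, ×3 each step: 1, 3, 9, 27, 81 → 243.
For the note, runs through the solfège scale do→ti: fa, sol, la, ti, do → re.
Combining the parts gives <64 : 243 : re>.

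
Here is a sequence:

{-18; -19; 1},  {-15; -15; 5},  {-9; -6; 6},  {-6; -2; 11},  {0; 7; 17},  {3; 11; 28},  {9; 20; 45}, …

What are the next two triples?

{12; 24; 73}, {18; 33; 118}

First entry: -18, -15, -9, -6, 0, 3, 9 → 12 → 18 (alternating steps +3, +6, +3, +6, …).
Second entry goes -19, -15, -6, -2, 7, 11, 20 → 24 → 33 (alternating steps +4, +9, +4, +9, …).
Third entry — each term is the sum of the two before it: 1, 5, 6, 11, 17, 28, 45 → 73 → 118.
So the next two triples are {12; 24; 73} and {18; 33; 118}.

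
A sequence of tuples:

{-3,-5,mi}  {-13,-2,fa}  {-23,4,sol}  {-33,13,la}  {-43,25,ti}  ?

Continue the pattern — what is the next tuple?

For the first coordinate, −10 each step: -3, -13, -23, -33, -43 → -53.
For the second coordinate, differences are 3, 6, 9, … (increasing by 3 each time): -5, -2, 4, 13, 25 → 40.
For the note, runs through the solfège scale do→ti: mi, fa, sol, la, ti → do.
Putting it together: {-53,40,do}.

{-53,40,do}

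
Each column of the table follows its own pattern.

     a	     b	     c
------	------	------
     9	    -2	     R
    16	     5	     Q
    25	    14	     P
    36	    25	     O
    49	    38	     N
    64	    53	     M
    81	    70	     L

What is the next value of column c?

K

For the column a, perfect squares: 3², 4², 5², …: 9, 16, 25, 36, 49, 64, 81 → 100.
Column b goes -2, 5, 14, 25, 38, 53, 70 → 89 (always 11 less than the column a).
Column c goes R, Q, P, O, N, M, L → K (letters move back 1 place in the alphabet).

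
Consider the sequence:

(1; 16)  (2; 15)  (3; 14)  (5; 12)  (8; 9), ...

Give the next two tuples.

First component: 1, 2, 3, 5, 8 → 13 → 21 (each term is the sum of the two before it).
For the second component, together with the first component always sums to 17: 16, 15, 14, 12, 9 → 4 → -4.
So the next two tuples are (13; 4) and (21; -4).

(13; 4), (21; -4)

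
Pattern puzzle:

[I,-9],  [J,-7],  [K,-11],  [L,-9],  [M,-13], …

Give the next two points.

For the letter, letters move forward 1 place in the alphabet: I, J, K, L, M → N → O.
Second coordinate — alternating steps +2, −4, +2, −4, …: -9, -7, -11, -9, -13 → -11 → -15.
So the next two points are [N,-11] and [O,-15].

[N,-11], [O,-15]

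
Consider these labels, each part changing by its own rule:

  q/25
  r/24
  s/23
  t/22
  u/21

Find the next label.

Letter — letters move forward 1 place in the alphabet: q, r, s, t, u → v.
Second component — −1 each step: 25, 24, 23, 22, 21 → 20.
So the next label is v/20.

v/20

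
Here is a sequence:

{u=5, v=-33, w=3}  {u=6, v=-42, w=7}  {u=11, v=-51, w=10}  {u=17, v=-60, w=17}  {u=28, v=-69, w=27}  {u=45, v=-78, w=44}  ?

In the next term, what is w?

71

W goes 3, 7, 10, 17, 27, 44 → 71 (each term is the sum of the two before it).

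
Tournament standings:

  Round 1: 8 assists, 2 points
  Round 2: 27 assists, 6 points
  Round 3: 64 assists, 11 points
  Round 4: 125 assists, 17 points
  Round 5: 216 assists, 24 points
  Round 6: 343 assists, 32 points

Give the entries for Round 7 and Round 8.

512 assists, 41 points; 729 assists, 51 points

Assists goes 8, 27, 64, 125, 216, 343 → 512 → 729 (perfect cubes: 2³, 3³, 4³, …).
Points — differences are 4, 5, 6, … (increasing by 1 each time): 2, 6, 11, 17, 24, 32 → 41 → 51.
Putting the parts together: 512 assists, 41 points and then 729 assists, 51 points.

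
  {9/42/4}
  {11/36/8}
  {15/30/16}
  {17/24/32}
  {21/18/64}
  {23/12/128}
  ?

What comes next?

First slot: 9, 11, 15, 17, 21, 23 → 27 (alternating steps +2, +4, +2, +4, …).
Second slot: 42, 36, 30, 24, 18, 12 → 6 (−6 each step).
Third slot: ×2 each step; 4, 8, 16, 32, 64, 128 → 256.
So the next term is {27/6/256}.

{27/6/256}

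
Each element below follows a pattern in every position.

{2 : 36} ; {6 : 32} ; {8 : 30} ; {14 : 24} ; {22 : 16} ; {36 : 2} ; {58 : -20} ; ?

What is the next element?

First coordinate: each term is the sum of the two before it, so 2, 6, 8, 14, 22, 36, 58 → 94.
Second coordinate — together with the first coordinate always sums to 38: 36, 32, 30, 24, 16, 2, -20 → -56.
Putting it together: {94 : -56}.

{94 : -56}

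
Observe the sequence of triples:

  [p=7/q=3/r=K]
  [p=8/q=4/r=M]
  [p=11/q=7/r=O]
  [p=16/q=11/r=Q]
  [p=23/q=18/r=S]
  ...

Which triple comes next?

[p=32/q=29/r=U]

P goes 7, 8, 11, 16, 23 → 32 (differences are 1, 3, 5, … (increasing by 2 each time)).
Q: each term is the sum of the two before it, so 3, 4, 7, 11, 18 → 29.
R — letters move forward 2 places in the alphabet: K, M, O, Q, S → U.
Putting it together: [p=32/q=29/r=U].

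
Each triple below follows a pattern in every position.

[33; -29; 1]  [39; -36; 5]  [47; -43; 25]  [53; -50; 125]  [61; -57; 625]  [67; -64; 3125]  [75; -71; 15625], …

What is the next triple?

First part: 33, 39, 47, 53, 61, 67, 75 → 81 (alternating steps +6, +8, +6, +8, …).
Second part: -29, -36, -43, -50, -57, -64, -71 → -78 (−7 each step).
Third part goes 1, 5, 25, 125, 625, 3125, 15625 → 78125 (×5 each step).
Putting it together: [81; -78; 78125].

[81; -78; 78125]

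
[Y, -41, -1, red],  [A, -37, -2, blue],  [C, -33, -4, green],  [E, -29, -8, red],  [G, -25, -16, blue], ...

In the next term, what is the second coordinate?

For the second coordinate, +4 each step: -41, -37, -33, -29, -25 → -21.

-21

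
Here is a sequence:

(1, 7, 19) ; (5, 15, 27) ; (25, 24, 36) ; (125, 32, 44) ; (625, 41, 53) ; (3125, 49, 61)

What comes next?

(15625, 58, 70)

First component: ×5 each step; 1, 5, 25, 125, 625, 3125 → 15625.
Second component: alternating steps +8, +9, +8, +9, …, so 7, 15, 24, 32, 41, 49 → 58.
Third component: always 12 more than the second component, so 19, 27, 36, 44, 53, 61 → 70.
Putting it together: (15625, 58, 70).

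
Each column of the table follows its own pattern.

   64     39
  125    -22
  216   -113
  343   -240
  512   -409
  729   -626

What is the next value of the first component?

1000

For the first component, perfect cubes: 4³, 5³, 6³, …: 64, 125, 216, 343, 512, 729 → 1000.
For the second component, together with the first component always sums to 103: 39, -22, -113, -240, -409, -626 → -897.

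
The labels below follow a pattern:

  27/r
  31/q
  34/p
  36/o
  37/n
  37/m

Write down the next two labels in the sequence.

36/l then 34/k

For the first component, differences are 4, 3, 2, … (decreasing by 1 each time): 27, 31, 34, 36, 37, 37 → 36 → 34.
Letter — letters move back 1 place in the alphabet: r, q, p, o, n, m → l → k.
So the next two labels are 36/l and 34/k.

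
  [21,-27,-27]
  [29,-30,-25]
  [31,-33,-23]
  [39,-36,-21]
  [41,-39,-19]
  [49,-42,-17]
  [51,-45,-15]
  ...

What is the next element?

First slot: 21, 29, 31, 39, 41, 49, 51 → 59 (alternating steps +8, +2, +8, +2, …).
Second slot goes -27, -30, -33, -36, -39, -42, -45 → -48 (−3 each step).
Third slot: +2 each step; -27, -25, -23, -21, -19, -17, -15 → -13.
Combining the parts gives [59,-48,-13].

[59,-48,-13]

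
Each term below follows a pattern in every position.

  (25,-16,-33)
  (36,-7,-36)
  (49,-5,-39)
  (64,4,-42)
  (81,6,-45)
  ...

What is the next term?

(100,15,-48)

First slot: 25, 36, 49, 64, 81 → 100 (perfect squares: 5², 6², 7², …).
Second slot — alternating steps +9, +2, +9, +2, …: -16, -7, -5, 4, 6 → 15.
Third slot: -33, -36, -39, -42, -45 → -48 (−3 each step).
So the next term is (100,15,-48).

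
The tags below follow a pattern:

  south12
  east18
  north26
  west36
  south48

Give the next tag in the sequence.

east62

Direction goes south, east, north, west, south → east (repeats south → east → north → west).
Second component: differences are 6, 8, 10, … (increasing by 2 each time), so 12, 18, 26, 36, 48 → 62.
So the next tag is east62.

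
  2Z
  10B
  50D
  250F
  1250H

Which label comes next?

First component: 2, 10, 50, 250, 1250 → 6250 (×5 each step).
Letter goes Z, B, D, F, H → J (letters move forward 2 places in the alphabet, wrapping Z→A).
So the next label is 6250J.

6250J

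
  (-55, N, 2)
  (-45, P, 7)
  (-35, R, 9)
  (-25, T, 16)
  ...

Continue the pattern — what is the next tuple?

First entry — +10 each step: -55, -45, -35, -25 → -15.
Letter goes N, P, R, T → V (letters move forward 2 places in the alphabet).
For the third entry, each term is the sum of the two before it: 2, 7, 9, 16 → 25.
So the next tuple is (-15, V, 25).

(-15, V, 25)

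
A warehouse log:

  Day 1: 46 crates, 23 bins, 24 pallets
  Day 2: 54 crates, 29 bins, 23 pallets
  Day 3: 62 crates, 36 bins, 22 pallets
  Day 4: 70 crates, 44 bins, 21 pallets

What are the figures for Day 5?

78 crates, 53 bins, 20 pallets

For the crates, +8 each step: 46, 54, 62, 70 → 78.
Bins goes 23, 29, 36, 44 → 53 (differences are 6, 7, 8, … (increasing by 1 each time)).
Pallets: −1 each step; 24, 23, 22, 21 → 20.
Combining the parts gives 78 crates, 53 bins, 20 pallets.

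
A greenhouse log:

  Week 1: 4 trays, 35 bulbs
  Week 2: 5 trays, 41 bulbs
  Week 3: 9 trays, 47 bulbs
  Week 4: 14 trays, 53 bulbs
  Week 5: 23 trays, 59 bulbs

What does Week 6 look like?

37 trays, 65 bulbs

Trays: each term is the sum of the two before it; 4, 5, 9, 14, 23 → 37.
Bulbs: +6 each step, so 35, 41, 47, 53, 59 → 65.
So the next row is 37 trays, 65 bulbs.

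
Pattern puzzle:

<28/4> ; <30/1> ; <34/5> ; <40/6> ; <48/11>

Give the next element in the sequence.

<58/17>

First slot — differences are 2, 4, 6, … (increasing by 2 each time): 28, 30, 34, 40, 48 → 58.
Second slot: 4, 1, 5, 6, 11 → 17 (each term is the sum of the two before it).
So the next element is <58/17>.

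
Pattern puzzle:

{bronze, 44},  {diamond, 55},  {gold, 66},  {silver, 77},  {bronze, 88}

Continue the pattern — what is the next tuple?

{diamond, 99}

Rank — repeats bronze → diamond → gold → silver: bronze, diamond, gold, silver, bronze → diamond.
Second entry: 44, 55, 66, 77, 88 → 99 (+11 each step).
So the next tuple is {diamond, 99}.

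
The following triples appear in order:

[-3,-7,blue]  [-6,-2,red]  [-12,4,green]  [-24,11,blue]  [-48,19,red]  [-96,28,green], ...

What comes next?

First component — ×2 each step: -3, -6, -12, -24, -48, -96 → -192.
Second component: differences are 5, 6, 7, … (increasing by 1 each time); -7, -2, 4, 11, 19, 28 → 38.
Colour goes blue, red, green, blue, red, green → blue (repeats blue → red → green).
Putting it together: [-192,38,blue].

[-192,38,blue]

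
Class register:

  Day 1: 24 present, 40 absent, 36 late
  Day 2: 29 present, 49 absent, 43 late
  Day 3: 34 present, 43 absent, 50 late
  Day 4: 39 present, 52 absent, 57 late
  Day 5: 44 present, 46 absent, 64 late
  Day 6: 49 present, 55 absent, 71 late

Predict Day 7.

Present: +5 each step; 24, 29, 34, 39, 44, 49 → 54.
Absent: 40, 49, 43, 52, 46, 55 → 49 (alternating steps +9, −6, +9, −6, …).
Late: +7 each step; 36, 43, 50, 57, 64, 71 → 78.
Combining the parts gives 54 present, 49 absent, 78 late.

54 present, 49 absent, 78 late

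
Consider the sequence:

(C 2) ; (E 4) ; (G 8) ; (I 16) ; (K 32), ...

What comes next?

Letter: C, E, G, I, K → M (letters move forward 2 places in the alphabet).
For the second coordinate, ×2 each step: 2, 4, 8, 16, 32 → 64.
So the next point is (M 64).

(M 64)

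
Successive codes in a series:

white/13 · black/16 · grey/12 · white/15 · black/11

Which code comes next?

For the shade, repeats white → black → grey: white, black, grey, white, black → grey.
Second component: 13, 16, 12, 15, 11 → 14 (alternating steps +3, −4, +3, −4, …).
Combining the parts gives grey/14.

grey/14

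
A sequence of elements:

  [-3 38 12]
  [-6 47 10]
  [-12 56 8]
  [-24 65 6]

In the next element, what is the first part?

First part goes -3, -6, -12, -24 → -48 (×2 each step).

-48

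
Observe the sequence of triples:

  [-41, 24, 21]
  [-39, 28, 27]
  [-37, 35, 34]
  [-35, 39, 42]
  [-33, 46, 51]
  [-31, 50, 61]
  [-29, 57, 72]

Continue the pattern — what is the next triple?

[-27, 61, 84]

First part — +2 each step: -41, -39, -37, -35, -33, -31, -29 → -27.
Second part goes 24, 28, 35, 39, 46, 50, 57 → 61 (alternating steps +4, +7, +4, +7, …).
Third part: differences are 6, 7, 8, … (increasing by 1 each time), so 21, 27, 34, 42, 51, 61, 72 → 84.
So the next triple is [-27, 61, 84].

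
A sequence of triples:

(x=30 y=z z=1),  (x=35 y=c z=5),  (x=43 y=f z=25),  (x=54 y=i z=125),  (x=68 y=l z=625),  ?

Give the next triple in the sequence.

(x=85 y=o z=3125)

X goes 30, 35, 43, 54, 68 → 85 (differences are 5, 8, 11, … (increasing by 3 each time)).
Y: letters move forward 3 places in the alphabet, wrapping Z→A; z, c, f, i, l → o.
Z: ×5 each step; 1, 5, 25, 125, 625 → 3125.
Putting it together: (x=85 y=o z=3125).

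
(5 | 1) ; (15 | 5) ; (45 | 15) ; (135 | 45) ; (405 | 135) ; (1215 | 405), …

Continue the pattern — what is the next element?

First part: ×3 each step, so 5, 15, 45, 135, 405, 1215 → 3645.
Second part: always the previous value of the first part; 1, 5, 15, 45, 135, 405 → 1215.
Putting it together: (3645 | 1215).

(3645 | 1215)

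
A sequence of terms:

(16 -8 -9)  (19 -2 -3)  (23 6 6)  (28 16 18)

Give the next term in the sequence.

First component goes 16, 19, 23, 28 → 34 (differences are 3, 4, 5, … (increasing by 1 each time)).
Second component: -8, -2, 6, 16 → 28 (differences are 6, 8, 10, … (increasing by 2 each time)).
Third component: differences are 6, 9, 12, … (increasing by 3 each time); -9, -3, 6, 18 → 33.
Putting it together: (34 28 33).

(34 28 33)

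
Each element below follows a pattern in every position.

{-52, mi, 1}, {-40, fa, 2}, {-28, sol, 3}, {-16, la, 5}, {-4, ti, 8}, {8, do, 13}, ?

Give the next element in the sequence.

{20, re, 21}

First slot goes -52, -40, -28, -16, -4, 8 → 20 (+12 each step).
Note — runs through the solfège scale do→ti: mi, fa, sol, la, ti, do → re.
Third slot — each term is the sum of the two before it: 1, 2, 3, 5, 8, 13 → 21.
Combining the parts gives {20, re, 21}.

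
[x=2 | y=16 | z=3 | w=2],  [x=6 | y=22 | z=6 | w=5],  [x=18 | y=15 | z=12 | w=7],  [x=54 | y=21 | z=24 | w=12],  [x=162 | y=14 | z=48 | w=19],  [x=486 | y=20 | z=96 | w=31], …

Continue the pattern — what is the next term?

[x=1458 | y=13 | z=192 | w=50]

For the x, ×3 each step: 2, 6, 18, 54, 162, 486 → 1458.
Y goes 16, 22, 15, 21, 14, 20 → 13 (alternating steps +6, −7, +6, −7, …).
Z: ×2 each step; 3, 6, 12, 24, 48, 96 → 192.
W goes 2, 5, 7, 12, 19, 31 → 50 (each term is the sum of the two before it).
Combining the parts gives [x=1458 | y=13 | z=192 | w=50].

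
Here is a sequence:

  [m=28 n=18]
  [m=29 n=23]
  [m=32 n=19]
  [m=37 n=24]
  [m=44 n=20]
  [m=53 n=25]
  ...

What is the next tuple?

[m=64 n=21]

For the m, differences are 1, 3, 5, … (increasing by 2 each time): 28, 29, 32, 37, 44, 53 → 64.
N: alternating steps +5, −4, +5, −4, …, so 18, 23, 19, 24, 20, 25 → 21.
Putting it together: [m=64 n=21].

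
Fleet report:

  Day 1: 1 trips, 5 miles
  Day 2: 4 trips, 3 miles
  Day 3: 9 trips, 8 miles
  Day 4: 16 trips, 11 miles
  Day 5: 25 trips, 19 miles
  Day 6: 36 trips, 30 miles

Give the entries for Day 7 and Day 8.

Trips: perfect squares: 1², 2², 3², …; 1, 4, 9, 16, 25, 36 → 49 → 64.
Miles goes 5, 3, 8, 11, 19, 30 → 49 → 79 (each term is the sum of the two before it).
Putting the parts together: 49 trips, 49 miles and then 64 trips, 79 miles.

49 trips, 49 miles; 64 trips, 79 miles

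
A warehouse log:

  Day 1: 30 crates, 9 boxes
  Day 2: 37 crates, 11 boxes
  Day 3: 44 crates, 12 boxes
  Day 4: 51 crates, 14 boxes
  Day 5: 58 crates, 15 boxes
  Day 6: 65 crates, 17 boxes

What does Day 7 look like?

72 crates, 18 boxes

Crates: +7 each step, so 30, 37, 44, 51, 58, 65 → 72.
Boxes: alternating steps +2, +1, +2, +1, …; 9, 11, 12, 14, 15, 17 → 18.
Putting it together: 72 crates, 18 boxes.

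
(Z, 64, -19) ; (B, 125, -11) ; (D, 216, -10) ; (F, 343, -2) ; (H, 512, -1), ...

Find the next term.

Letter: letters move forward 2 places in the alphabet, wrapping Z→A, so Z, B, D, F, H → J.
Second part goes 64, 125, 216, 343, 512 → 729 (perfect cubes: 4³, 5³, 6³, …).
Third part — alternating steps +8, +1, +8, +1, …: -19, -11, -10, -2, -1 → 7.
Combining the parts gives (J, 729, 7).

(J, 729, 7)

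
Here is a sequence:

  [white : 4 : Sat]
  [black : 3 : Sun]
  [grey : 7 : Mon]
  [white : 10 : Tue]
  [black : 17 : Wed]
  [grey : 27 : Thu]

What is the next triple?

Shade goes white, black, grey, white, black, grey → white (repeats white → black → grey).
Second value: each term is the sum of the two before it; 4, 3, 7, 10, 17, 27 → 44.
For the day, runs through the weekdays Mon→Sun: Sat, Sun, Mon, Tue, Wed, Thu → Fri.
Combining the parts gives [white : 44 : Fri].

[white : 44 : Fri]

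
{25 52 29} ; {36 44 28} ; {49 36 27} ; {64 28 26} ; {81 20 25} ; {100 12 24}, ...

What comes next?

{121 4 23}

First component: 25, 36, 49, 64, 81, 100 → 121 (perfect squares: 5², 6², 7², …).
Second component: −8 each step, so 52, 44, 36, 28, 20, 12 → 4.
Third component: −1 each step; 29, 28, 27, 26, 25, 24 → 23.
Putting it together: {121 4 23}.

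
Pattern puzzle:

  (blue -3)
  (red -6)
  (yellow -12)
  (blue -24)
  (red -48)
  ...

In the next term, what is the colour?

Colour: blue, red, yellow, blue, red → yellow (repeats blue → red → yellow).
For the second entry, ×2 each step: -3, -6, -12, -24, -48 → -96.

yellow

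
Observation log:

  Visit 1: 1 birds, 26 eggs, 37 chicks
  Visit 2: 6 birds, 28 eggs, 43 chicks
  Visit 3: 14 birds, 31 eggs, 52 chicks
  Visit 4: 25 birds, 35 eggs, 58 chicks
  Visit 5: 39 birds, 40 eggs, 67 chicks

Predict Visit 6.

56 birds, 46 eggs, 73 chicks

Birds: 1, 6, 14, 25, 39 → 56 (differences are 5, 8, 11, … (increasing by 3 each time)).
Eggs — differences are 2, 3, 4, … (increasing by 1 each time): 26, 28, 31, 35, 40 → 46.
Chicks goes 37, 43, 52, 58, 67 → 73 (alternating steps +6, +9, +6, +9, …).
So the next line is 56 birds, 46 eggs, 73 chicks.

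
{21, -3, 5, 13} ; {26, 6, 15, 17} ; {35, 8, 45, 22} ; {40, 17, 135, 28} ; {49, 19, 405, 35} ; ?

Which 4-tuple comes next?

First entry: 21, 26, 35, 40, 49 → 54 (alternating steps +5, +9, +5, +9, …).
Second entry: -3, 6, 8, 17, 19 → 28 (alternating steps +9, +2, +9, +2, …).
Third entry: 5, 15, 45, 135, 405 → 1215 (×3 each step).
For the fourth entry, differences are 4, 5, 6, … (increasing by 1 each time): 13, 17, 22, 28, 35 → 43.
So the next 4-tuple is {54, 28, 1215, 43}.

{54, 28, 1215, 43}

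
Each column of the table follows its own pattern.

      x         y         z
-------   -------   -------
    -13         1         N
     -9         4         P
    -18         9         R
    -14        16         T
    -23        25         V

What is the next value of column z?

For the column x, alternating steps +4, −9, +4, −9, …: -13, -9, -18, -14, -23 → -19.
Column y: 1, 4, 9, 16, 25 → 36 (perfect squares: 1², 2², 3², …).
Column z goes N, P, R, T, V → X (letters move forward 2 places in the alphabet).

X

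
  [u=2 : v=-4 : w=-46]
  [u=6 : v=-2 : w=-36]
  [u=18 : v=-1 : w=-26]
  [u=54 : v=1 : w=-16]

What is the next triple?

[u=162 : v=2 : w=-6]

For the u, ×3 each step: 2, 6, 18, 54 → 162.
V goes -4, -2, -1, 1 → 2 (alternating steps +2, +1, +2, +1, …).
W — +10 each step: -46, -36, -26, -16 → -6.
Combining the parts gives [u=162 : v=2 : w=-6].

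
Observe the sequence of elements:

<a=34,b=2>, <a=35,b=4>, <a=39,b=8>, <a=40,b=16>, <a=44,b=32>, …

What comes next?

A goes 34, 35, 39, 40, 44 → 45 (alternating steps +1, +4, +1, +4, …).
B: ×2 each step; 2, 4, 8, 16, 32 → 64.
Combining the parts gives <a=45,b=64>.

<a=45,b=64>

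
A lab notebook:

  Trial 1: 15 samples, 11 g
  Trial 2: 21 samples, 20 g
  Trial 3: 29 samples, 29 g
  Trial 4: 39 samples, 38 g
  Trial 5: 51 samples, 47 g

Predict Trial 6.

65 samples, 56 g

Samples — differences are 6, 8, 10, … (increasing by 2 each time): 15, 21, 29, 39, 51 → 65.
G goes 11, 20, 29, 38, 47 → 56 (+9 each step).
Putting it together: 65 samples, 56 g.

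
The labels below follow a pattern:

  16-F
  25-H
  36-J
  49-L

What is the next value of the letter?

N

Letter — letters move forward 2 places in the alphabet: F, H, J, L → N.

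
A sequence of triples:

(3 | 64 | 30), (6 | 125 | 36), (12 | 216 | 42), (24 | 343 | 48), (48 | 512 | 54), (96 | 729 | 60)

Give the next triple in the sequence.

For the first entry, ×2 each step: 3, 6, 12, 24, 48, 96 → 192.
Second entry: perfect cubes: 4³, 5³, 6³, …; 64, 125, 216, 343, 512, 729 → 1000.
Third entry — +6 each step: 30, 36, 42, 48, 54, 60 → 66.
So the next triple is (192 | 1000 | 66).

(192 | 1000 | 66)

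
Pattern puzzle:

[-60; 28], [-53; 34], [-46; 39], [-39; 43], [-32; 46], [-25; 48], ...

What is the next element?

First coordinate — +7 each step: -60, -53, -46, -39, -32, -25 → -18.
Second coordinate — differences are 6, 5, 4, … (decreasing by 1 each time): 28, 34, 39, 43, 46, 48 → 49.
So the next element is [-18; 49].

[-18; 49]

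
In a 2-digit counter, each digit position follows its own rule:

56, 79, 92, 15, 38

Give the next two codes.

51, 74

First digit: +2 each step, mod 10, so 5, 7, 9, 1, 3 → 5 → 7.
Second digit — +3 each step, mod 10: 6, 9, 2, 5, 8 → 1 → 4.
Putting the parts together: 51 and then 74.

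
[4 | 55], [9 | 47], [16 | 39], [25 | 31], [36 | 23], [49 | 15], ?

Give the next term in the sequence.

First entry: 4, 9, 16, 25, 36, 49 → 64 (perfect squares: 2², 3², 4², …).
For the second entry, −8 each step: 55, 47, 39, 31, 23, 15 → 7.
Putting it together: [64 | 7].

[64 | 7]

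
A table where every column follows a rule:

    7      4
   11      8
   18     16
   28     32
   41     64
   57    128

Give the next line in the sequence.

First component: differences are 4, 7, 10, … (increasing by 3 each time); 7, 11, 18, 28, 41, 57 → 76.
Second component: ×2 each step, so 4, 8, 16, 32, 64, 128 → 256.
So the next line is 76  256.

76  256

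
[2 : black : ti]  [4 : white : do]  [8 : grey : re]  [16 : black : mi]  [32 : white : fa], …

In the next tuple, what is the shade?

grey

Shade: repeats black → white → grey; black, white, grey, black, white → grey.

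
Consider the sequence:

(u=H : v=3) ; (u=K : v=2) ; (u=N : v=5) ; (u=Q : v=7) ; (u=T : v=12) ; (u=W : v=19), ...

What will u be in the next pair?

U: H, K, N, Q, T, W → Z (letters move forward 3 places in the alphabet).

Z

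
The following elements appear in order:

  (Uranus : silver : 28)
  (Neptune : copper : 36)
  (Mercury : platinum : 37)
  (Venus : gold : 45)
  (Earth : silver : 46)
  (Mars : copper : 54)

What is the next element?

Planet: runs through the planets Mercury→Neptune, so Uranus, Neptune, Mercury, Venus, Earth, Mars → Jupiter.
Metal — repeats silver → copper → platinum → gold: silver, copper, platinum, gold, silver, copper → platinum.
Third entry: 28, 36, 37, 45, 46, 54 → 55 (alternating steps +8, +1, +8, +1, …).
Combining the parts gives (Jupiter : platinum : 55).

(Jupiter : platinum : 55)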